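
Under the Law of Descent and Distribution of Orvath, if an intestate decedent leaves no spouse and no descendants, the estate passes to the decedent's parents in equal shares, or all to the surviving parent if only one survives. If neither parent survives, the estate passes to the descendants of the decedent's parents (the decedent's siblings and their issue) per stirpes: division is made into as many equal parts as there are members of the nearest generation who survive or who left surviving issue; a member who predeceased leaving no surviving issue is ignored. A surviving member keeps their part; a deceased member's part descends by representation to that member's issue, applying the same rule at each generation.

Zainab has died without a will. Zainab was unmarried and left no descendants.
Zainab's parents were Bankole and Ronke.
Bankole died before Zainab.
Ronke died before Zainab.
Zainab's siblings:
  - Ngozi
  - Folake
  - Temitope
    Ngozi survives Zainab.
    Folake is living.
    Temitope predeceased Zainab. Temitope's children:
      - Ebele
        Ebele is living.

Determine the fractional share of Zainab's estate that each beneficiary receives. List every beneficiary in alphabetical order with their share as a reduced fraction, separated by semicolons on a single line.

Neither parent survives and there are no descendants, so the estate passes to Zainab's siblings and their issue per stirpes.
The estate is divided into 3 equal shares of 1/3 among Ngozi, Folake, Temitope.
Ngozi is living and takes 1/3.
Folake is living and takes 1/3.
Temitope predeceased; the 1/3 allotted to Temitope's branch passes to Temitope's issue by representation.
Ebele is the sole taker at this level and receives the full 1/3.

Ebele 1/3; Folake 1/3; Ngozi 1/3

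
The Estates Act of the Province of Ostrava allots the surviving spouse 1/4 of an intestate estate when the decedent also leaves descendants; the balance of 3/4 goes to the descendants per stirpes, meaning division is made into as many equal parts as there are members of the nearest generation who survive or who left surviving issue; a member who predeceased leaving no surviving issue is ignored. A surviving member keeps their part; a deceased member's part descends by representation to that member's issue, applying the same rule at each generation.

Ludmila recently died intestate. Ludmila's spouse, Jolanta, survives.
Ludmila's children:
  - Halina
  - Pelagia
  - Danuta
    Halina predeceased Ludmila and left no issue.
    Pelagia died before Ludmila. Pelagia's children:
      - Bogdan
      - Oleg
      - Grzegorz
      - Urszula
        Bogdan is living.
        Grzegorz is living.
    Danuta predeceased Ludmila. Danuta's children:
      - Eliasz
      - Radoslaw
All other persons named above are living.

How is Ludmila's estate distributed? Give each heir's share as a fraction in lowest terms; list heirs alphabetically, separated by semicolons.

Jolanta, as surviving spouse, takes 1/4.
The remaining 3/4 passes to Ludmila's descendants per stirpes.
Halina left no surviving issue, so that branch lapses and is disregarded.
The 3/4 is divided into 2 equal shares of 3/8 among Pelagia, Danuta.
Pelagia predeceased; the 3/8 allotted to Pelagia's branch passes to Pelagia's issue by representation.
The 3/8 is divided into 4 equal shares of 3/32 among Bogdan, Oleg, Grzegorz, Urszula.
Bogdan is living and takes 3/32.
Oleg is living and takes 3/32.
Grzegorz is living and takes 3/32.
Urszula is living and takes 3/32.
Danuta predeceased; the 3/8 allotted to Danuta's branch passes to Danuta's issue by representation.
The 3/8 is divided into 2 equal shares of 3/16 among Eliasz, Radoslaw.
Eliasz is living and takes 3/16.
Radoslaw is living and takes 3/16.

Bogdan 3/32; Eliasz 3/16; Grzegorz 3/32; Jolanta 1/4; Oleg 3/32; Radoslaw 3/16; Urszula 3/32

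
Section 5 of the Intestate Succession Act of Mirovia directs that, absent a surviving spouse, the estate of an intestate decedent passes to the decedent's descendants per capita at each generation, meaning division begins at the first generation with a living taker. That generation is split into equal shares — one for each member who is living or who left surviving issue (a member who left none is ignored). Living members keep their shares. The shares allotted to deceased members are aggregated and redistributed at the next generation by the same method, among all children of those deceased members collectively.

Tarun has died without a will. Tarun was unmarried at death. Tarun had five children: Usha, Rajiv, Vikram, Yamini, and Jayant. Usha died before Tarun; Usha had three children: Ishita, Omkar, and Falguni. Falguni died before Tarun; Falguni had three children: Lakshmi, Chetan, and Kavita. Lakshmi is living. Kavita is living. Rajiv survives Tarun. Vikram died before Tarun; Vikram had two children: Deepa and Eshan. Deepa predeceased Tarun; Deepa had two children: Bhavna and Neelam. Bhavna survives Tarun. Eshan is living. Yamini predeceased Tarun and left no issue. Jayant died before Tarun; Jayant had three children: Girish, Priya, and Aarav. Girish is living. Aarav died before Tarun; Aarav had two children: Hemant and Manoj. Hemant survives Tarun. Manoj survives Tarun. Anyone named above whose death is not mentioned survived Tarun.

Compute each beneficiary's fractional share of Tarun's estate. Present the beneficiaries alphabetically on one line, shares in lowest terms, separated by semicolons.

There is no surviving spouse, so the entire estate passes to Tarun's descendants per capita at each generation.
At generation 1 (Usha, Rajiv, Vikram, Jayant) there are 4 shares of (1)/4 = 1/4 each.
Living: Rajiv — each takes 1/4.
Deceased: Usha, Vikram, and Jayant. Their combined 3/4 is pooled and carried to generation 2.
At generation 2 (Ishita, Omkar, Falguni, Deepa, Eshan, Girish, Priya, Aarav) there are 8 shares of (3/4)/8 = 3/32 each.
Living: Ishita, Omkar, Eshan, Girish, and Priya — each takes 3/32.
Deceased: Falguni, Deepa, and Aarav. Their combined 9/32 is pooled and carried to generation 3.
At generation 3 (Lakshmi, Chetan, Kavita, Bhavna, Neelam, Hemant, Manoj) there are 7 shares of (9/32)/7 = 9/224 each.
Living: Lakshmi, Chetan, Kavita, Bhavna, Neelam, Hemant, and Manoj — each takes 9/224.

Bhavna 9/224; Chetan 9/224; Eshan 3/32; Girish 3/32; Hemant 9/224; Ishita 3/32; Kavita 9/224; Lakshmi 9/224; Manoj 9/224; Neelam 9/224; Omkar 3/32; Priya 3/32; Rajiv 1/4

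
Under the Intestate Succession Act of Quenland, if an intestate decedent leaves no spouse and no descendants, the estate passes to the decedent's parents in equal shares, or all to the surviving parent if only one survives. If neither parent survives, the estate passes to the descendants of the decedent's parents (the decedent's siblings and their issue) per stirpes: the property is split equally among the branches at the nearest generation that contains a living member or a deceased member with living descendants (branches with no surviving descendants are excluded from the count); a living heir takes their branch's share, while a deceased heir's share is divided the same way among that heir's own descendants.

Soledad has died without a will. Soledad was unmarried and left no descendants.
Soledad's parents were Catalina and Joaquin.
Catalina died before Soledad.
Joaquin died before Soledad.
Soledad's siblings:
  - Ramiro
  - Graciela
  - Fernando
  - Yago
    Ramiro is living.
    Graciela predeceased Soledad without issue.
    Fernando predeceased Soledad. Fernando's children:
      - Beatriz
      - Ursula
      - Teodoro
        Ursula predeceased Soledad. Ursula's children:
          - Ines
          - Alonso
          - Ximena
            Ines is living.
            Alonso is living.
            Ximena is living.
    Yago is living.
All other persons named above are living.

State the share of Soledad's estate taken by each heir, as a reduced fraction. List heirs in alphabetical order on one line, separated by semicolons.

Neither parent survives and there are no descendants, so the estate passes to Soledad's siblings and their issue per stirpes.
Graciela left no surviving issue, so that branch lapses and is disregarded.
The estate is divided into 3 equal shares of 1/3 among Ramiro, Fernando, Yago.
Ramiro is living and takes 1/3.
Fernando predeceased; the 1/3 allotted to Fernando's branch passes to Fernando's issue by representation.
The 1/3 is divided into 3 equal shares of 1/9 among Beatriz, Ursula, Teodoro.
Beatriz is living and takes 1/9.
Ursula predeceased; the 1/9 allotted to Ursula's branch passes to Ursula's issue by representation.
The 1/9 is divided into 3 equal shares of 1/27 among Ines, Alonso, Ximena.
Ines is living and takes 1/27.
Alonso is living and takes 1/27.
Ximena is living and takes 1/27.
Teodoro is living and takes 1/9.
Yago is living and takes 1/3.

Alonso 1/27; Beatriz 1/9; Ines 1/27; Ramiro 1/3; Teodoro 1/9; Ximena 1/27; Yago 1/3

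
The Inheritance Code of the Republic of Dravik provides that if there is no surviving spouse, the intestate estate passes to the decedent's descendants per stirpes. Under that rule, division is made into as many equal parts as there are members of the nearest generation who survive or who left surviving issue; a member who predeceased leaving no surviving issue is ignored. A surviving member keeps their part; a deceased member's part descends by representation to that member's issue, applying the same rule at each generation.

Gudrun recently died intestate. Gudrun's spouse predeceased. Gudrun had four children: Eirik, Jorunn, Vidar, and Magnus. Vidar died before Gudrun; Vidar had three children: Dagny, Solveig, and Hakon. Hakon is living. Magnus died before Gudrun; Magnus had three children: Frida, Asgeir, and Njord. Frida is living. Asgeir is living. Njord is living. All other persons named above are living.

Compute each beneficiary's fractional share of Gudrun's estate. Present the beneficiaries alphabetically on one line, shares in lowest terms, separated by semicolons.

Asgeir 1/12; Dagny 1/12; Eirik 1/4; Frida 1/12; Hakon 1/12; Jorunn 1/4; Njord 1/12; Solveig 1/12

There is no surviving spouse, so the entire estate passes to Gudrun's descendants per stirpes.
The estate is divided into 4 equal shares of 1/4 among Eirik, Jorunn, Vidar, Magnus.
Eirik is living and takes 1/4.
Jorunn is living and takes 1/4.
Vidar predeceased; the 1/4 allotted to Vidar's branch passes to Vidar's issue by representation.
The 1/4 is divided into 3 equal shares of 1/12 among Dagny, Solveig, Hakon.
Dagny is living and takes 1/12.
Solveig is living and takes 1/12.
Hakon is living and takes 1/12.
Magnus predeceased; the 1/4 allotted to Magnus's branch passes to Magnus's issue by representation.
The 1/4 is divided into 3 equal shares of 1/12 among Frida, Asgeir, Njord.
Frida is living and takes 1/12.
Asgeir is living and takes 1/12.
Njord is living and takes 1/12.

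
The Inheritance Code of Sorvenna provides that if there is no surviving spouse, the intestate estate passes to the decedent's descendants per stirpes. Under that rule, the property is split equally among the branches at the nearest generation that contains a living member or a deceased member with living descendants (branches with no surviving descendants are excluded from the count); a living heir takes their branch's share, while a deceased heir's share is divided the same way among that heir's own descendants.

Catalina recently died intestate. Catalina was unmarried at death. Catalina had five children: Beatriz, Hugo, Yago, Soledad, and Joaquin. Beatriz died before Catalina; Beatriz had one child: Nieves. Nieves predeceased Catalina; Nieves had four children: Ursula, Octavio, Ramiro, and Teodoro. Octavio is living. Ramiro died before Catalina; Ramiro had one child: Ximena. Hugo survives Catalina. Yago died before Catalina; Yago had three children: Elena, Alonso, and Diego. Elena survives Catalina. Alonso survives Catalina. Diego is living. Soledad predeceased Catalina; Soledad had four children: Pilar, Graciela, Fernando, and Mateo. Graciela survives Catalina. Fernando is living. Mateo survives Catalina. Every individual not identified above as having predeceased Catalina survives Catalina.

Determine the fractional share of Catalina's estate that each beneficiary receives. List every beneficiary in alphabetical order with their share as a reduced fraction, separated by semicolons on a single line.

Alonso 1/15; Diego 1/15; Elena 1/15; Fernando 1/20; Graciela 1/20; Hugo 1/5; Joaquin 1/5; Mateo 1/20; Octavio 1/20; Pilar 1/20; Teodoro 1/20; Ursula 1/20; Ximena 1/20

There is no surviving spouse, so the entire estate passes to Catalina's descendants per stirpes.
The estate is divided into 5 equal shares of 1/5 among Beatriz, Hugo, Yago, Soledad, Joaquin.
Beatriz predeceased; the 1/5 allotted to Beatriz's branch passes to Beatriz's issue by representation.
Nieves's line is the sole branch at this level, so the full 1/5 passes to Nieves's issue by representation.
The 1/5 is divided into 4 equal shares of 1/20 among Ursula, Octavio, Ramiro, Teodoro.
Ursula is living and takes 1/20.
Octavio is living and takes 1/20.
Ramiro predeceased; the 1/20 allotted to Ramiro's branch passes to Ramiro's issue by representation.
Ximena is the sole taker at this level and receives the full 1/20.
Teodoro is living and takes 1/20.
Hugo is living and takes 1/5.
Yago predeceased; the 1/5 allotted to Yago's branch passes to Yago's issue by representation.
The 1/5 is divided into 3 equal shares of 1/15 among Elena, Alonso, Diego.
Elena is living and takes 1/15.
Alonso is living and takes 1/15.
Diego is living and takes 1/15.
Soledad predeceased; the 1/5 allotted to Soledad's branch passes to Soledad's issue by representation.
The 1/5 is divided into 4 equal shares of 1/20 among Pilar, Graciela, Fernando, Mateo.
Pilar is living and takes 1/20.
Graciela is living and takes 1/20.
Fernando is living and takes 1/20.
Mateo is living and takes 1/20.
Joaquin is living and takes 1/5.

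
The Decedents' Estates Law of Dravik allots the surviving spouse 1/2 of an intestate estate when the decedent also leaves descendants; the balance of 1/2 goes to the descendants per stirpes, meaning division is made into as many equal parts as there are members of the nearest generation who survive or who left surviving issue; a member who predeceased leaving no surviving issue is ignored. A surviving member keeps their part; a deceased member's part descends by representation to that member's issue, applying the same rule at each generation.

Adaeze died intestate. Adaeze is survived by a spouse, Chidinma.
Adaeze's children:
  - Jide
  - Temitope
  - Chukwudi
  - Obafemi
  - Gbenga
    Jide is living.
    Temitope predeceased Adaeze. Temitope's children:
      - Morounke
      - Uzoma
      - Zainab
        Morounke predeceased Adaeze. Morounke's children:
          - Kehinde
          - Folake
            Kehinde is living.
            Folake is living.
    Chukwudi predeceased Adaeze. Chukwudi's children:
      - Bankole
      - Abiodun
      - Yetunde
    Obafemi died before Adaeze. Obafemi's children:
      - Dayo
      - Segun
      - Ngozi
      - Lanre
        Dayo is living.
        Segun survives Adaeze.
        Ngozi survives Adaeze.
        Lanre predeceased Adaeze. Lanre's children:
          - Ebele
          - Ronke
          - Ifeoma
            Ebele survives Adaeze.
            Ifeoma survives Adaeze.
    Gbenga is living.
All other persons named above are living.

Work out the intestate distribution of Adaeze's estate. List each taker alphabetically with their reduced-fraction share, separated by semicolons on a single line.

Abiodun 1/30; Bankole 1/30; Chidinma 1/2; Dayo 1/40; Ebele 1/120; Folake 1/60; Gbenga 1/10; Ifeoma 1/120; Jide 1/10; Kehinde 1/60; Ngozi 1/40; Ronke 1/120; Segun 1/40; Uzoma 1/30; Yetunde 1/30; Zainab 1/30

Chidinma, as surviving spouse, takes 1/2.
The remaining 1/2 passes to Adaeze's descendants per stirpes.
The 1/2 is divided into 5 equal shares of 1/10 among Jide, Temitope, Chukwudi, Obafemi, Gbenga.
Jide is living and takes 1/10.
Temitope predeceased; the 1/10 allotted to Temitope's branch passes to Temitope's issue by representation.
The 1/10 is divided into 3 equal shares of 1/30 among Morounke, Uzoma, Zainab.
Morounke predeceased; the 1/30 allotted to Morounke's branch passes to Morounke's issue by representation.
The 1/30 is divided into 2 equal shares of 1/60 among Kehinde, Folake.
Kehinde is living and takes 1/60.
Folake is living and takes 1/60.
Uzoma is living and takes 1/30.
Zainab is living and takes 1/30.
Chukwudi predeceased; the 1/10 allotted to Chukwudi's branch passes to Chukwudi's issue by representation.
The 1/10 is divided into 3 equal shares of 1/30 among Bankole, Abiodun, Yetunde.
Bankole is living and takes 1/30.
Abiodun is living and takes 1/30.
Yetunde is living and takes 1/30.
Obafemi predeceased; the 1/10 allotted to Obafemi's branch passes to Obafemi's issue by representation.
The 1/10 is divided into 4 equal shares of 1/40 among Dayo, Segun, Ngozi, Lanre.
Dayo is living and takes 1/40.
Segun is living and takes 1/40.
Ngozi is living and takes 1/40.
Lanre predeceased; the 1/40 allotted to Lanre's branch passes to Lanre's issue by representation.
The 1/40 is divided into 3 equal shares of 1/120 among Ebele, Ronke, Ifeoma.
Ebele is living and takes 1/120.
Ronke is living and takes 1/120.
Ifeoma is living and takes 1/120.
Gbenga is living and takes 1/10.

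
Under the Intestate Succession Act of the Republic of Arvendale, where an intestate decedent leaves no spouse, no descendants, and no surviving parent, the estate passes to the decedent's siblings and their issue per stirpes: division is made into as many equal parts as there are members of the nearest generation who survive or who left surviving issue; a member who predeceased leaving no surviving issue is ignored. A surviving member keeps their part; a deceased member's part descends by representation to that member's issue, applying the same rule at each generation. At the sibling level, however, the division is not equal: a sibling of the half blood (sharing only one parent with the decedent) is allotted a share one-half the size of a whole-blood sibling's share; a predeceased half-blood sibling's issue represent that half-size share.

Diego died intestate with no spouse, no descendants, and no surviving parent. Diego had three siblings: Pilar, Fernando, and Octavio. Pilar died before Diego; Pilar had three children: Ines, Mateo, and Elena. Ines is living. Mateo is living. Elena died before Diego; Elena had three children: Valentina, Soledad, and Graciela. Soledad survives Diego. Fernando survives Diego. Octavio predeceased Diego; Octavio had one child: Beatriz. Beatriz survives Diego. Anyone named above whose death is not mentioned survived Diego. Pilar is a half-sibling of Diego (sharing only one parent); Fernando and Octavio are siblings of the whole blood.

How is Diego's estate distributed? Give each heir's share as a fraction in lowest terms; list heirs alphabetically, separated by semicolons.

No spouse, descendants, or parent survives, so the estate passes to Diego's siblings per stirpes.
Half-blood siblings count for one-half the weight of whole-blood siblings at the initial division.
Dividing 1 in proportion to weights (total weight 5/2): Pilar (weight 1/2) → 1/5; Fernando (weight 1) → 2/5; Octavio (weight 1) → 2/5.
Pilar predeceased; the 1/5 allotted to Pilar's branch passes to Pilar's issue by representation.
The 1/5 is divided into 3 equal shares of 1/15 among Ines, Mateo, Elena.
Ines is living and takes 1/15.
Mateo is living and takes 1/15.
Elena predeceased; the 1/15 allotted to Elena's branch passes to Elena's issue by representation.
The 1/15 is divided into 3 equal shares of 1/45 among Valentina, Soledad, Graciela.
Valentina is living and takes 1/45.
Soledad is living and takes 1/45.
Graciela is living and takes 1/45.
Fernando is living and takes 2/5.
Octavio predeceased; the 2/5 allotted to Octavio's branch passes to Octavio's issue by representation.
Beatriz is the sole taker at this level and receives the full 2/5.

Beatriz 2/5; Fernando 2/5; Graciela 1/45; Ines 1/15; Mateo 1/15; Soledad 1/45; Valentina 1/45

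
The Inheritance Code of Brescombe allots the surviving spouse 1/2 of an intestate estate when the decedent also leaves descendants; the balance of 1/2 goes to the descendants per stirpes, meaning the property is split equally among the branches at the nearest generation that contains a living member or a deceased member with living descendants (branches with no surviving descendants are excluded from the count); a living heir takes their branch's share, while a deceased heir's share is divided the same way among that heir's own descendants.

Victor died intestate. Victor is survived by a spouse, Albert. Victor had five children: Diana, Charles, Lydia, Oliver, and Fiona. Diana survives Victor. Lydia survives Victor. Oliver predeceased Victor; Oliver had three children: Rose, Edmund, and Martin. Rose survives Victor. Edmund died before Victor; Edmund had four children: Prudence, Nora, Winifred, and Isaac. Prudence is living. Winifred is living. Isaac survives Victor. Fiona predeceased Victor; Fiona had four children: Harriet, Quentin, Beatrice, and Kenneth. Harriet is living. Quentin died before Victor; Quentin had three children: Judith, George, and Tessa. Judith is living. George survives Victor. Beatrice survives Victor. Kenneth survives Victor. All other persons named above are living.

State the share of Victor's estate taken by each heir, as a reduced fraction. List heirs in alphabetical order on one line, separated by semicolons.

Albert 1/2; Beatrice 1/40; Charles 1/10; Diana 1/10; George 1/120; Harriet 1/40; Isaac 1/120; Judith 1/120; Kenneth 1/40; Lydia 1/10; Martin 1/30; Nora 1/120; Prudence 1/120; Rose 1/30; Tessa 1/120; Winifred 1/120

Albert, as surviving spouse, takes 1/2.
The remaining 1/2 passes to Victor's descendants per stirpes.
The 1/2 is divided into 5 equal shares of 1/10 among Diana, Charles, Lydia, Oliver, Fiona.
Diana is living and takes 1/10.
Charles is living and takes 1/10.
Lydia is living and takes 1/10.
Oliver predeceased; the 1/10 allotted to Oliver's branch passes to Oliver's issue by representation.
The 1/10 is divided into 3 equal shares of 1/30 among Rose, Edmund, Martin.
Rose is living and takes 1/30.
Edmund predeceased; the 1/30 allotted to Edmund's branch passes to Edmund's issue by representation.
The 1/30 is divided into 4 equal shares of 1/120 among Prudence, Nora, Winifred, Isaac.
Prudence is living and takes 1/120.
Nora is living and takes 1/120.
Winifred is living and takes 1/120.
Isaac is living and takes 1/120.
Martin is living and takes 1/30.
Fiona predeceased; the 1/10 allotted to Fiona's branch passes to Fiona's issue by representation.
The 1/10 is divided into 4 equal shares of 1/40 among Harriet, Quentin, Beatrice, Kenneth.
Harriet is living and takes 1/40.
Quentin predeceased; the 1/40 allotted to Quentin's branch passes to Quentin's issue by representation.
The 1/40 is divided into 3 equal shares of 1/120 among Judith, George, Tessa.
Judith is living and takes 1/120.
George is living and takes 1/120.
Tessa is living and takes 1/120.
Beatrice is living and takes 1/40.
Kenneth is living and takes 1/40.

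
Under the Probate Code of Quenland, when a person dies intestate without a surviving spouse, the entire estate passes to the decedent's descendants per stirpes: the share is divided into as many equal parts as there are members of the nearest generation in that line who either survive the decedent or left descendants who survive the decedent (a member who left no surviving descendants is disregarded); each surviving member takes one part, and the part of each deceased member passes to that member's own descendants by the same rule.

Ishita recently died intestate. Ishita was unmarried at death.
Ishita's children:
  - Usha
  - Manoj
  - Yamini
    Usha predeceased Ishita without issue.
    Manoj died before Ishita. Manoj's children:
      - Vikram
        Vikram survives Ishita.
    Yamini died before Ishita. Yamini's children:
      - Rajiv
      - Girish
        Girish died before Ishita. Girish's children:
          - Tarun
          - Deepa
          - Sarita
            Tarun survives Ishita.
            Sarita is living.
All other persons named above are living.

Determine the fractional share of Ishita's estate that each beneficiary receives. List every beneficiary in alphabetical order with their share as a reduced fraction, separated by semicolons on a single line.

Deepa 1/12; Rajiv 1/4; Sarita 1/12; Tarun 1/12; Vikram 1/2

There is no surviving spouse, so the entire estate passes to Ishita's descendants per stirpes.
Usha left no surviving issue, so that branch lapses and is disregarded.
The estate is divided into 2 equal shares of 1/2 among Manoj, Yamini.
Manoj predeceased; the 1/2 allotted to Manoj's branch passes to Manoj's issue by representation.
Vikram is the sole taker at this level and receives the full 1/2.
Yamini predeceased; the 1/2 allotted to Yamini's branch passes to Yamini's issue by representation.
The 1/2 is divided into 2 equal shares of 1/4 among Rajiv, Girish.
Rajiv is living and takes 1/4.
Girish predeceased; the 1/4 allotted to Girish's branch passes to Girish's issue by representation.
The 1/4 is divided into 3 equal shares of 1/12 among Tarun, Deepa, Sarita.
Tarun is living and takes 1/12.
Deepa is living and takes 1/12.
Sarita is living and takes 1/12.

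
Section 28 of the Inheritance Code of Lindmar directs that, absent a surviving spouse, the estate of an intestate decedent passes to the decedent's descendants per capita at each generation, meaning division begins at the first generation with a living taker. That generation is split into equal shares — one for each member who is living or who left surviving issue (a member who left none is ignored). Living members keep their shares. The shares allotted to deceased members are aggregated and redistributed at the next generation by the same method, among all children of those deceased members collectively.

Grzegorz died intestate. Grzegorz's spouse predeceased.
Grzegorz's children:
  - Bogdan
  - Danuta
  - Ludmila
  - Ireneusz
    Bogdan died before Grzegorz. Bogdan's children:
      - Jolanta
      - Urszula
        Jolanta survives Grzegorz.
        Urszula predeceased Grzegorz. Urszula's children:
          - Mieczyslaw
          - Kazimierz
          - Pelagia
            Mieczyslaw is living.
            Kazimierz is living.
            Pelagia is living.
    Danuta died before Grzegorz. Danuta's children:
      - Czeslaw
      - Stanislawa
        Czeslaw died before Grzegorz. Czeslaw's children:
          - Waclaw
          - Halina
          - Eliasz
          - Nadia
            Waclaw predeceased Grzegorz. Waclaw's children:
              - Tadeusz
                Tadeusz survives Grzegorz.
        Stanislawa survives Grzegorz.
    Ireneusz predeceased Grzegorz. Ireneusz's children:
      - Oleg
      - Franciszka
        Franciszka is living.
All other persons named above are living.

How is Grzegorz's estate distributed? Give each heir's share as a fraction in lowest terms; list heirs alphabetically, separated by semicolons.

Eliasz 1/28; Franciszka 1/8; Halina 1/28; Jolanta 1/8; Kazimierz 1/28; Ludmila 1/4; Mieczyslaw 1/28; Nadia 1/28; Oleg 1/8; Pelagia 1/28; Stanislawa 1/8; Tadeusz 1/28

There is no surviving spouse, so the entire estate passes to Grzegorz's descendants per capita at each generation.
At generation 1 (Bogdan, Danuta, Ludmila, Ireneusz) there are 4 shares of (1)/4 = 1/4 each.
Living: Ludmila — each takes 1/4.
Deceased: Bogdan, Danuta, and Ireneusz. Their combined 3/4 is pooled and carried to generation 2.
At generation 2 (Jolanta, Urszula, Czeslaw, Stanislawa, Oleg, Franciszka) there are 6 shares of (3/4)/6 = 1/8 each.
Living: Jolanta, Stanislawa, Oleg, and Franciszka — each takes 1/8.
Deceased: Urszula and Czeslaw. Their combined 1/4 is pooled and carried to generation 3.
At generation 3 (Mieczyslaw, Kazimierz, Pelagia, Waclaw, Halina, Eliasz, Nadia) there are 7 shares of (1/4)/7 = 1/28 each.
Living: Mieczyslaw, Kazimierz, Pelagia, Halina, Eliasz, and Nadia — each takes 1/28.
Deceased: Waclaw. That 1/28 share is carried to generation 4.
At generation 4 (Tadeusz) there are 1 shares of (1/28)/1 = 1/28 each.
Living: Tadeusz — each takes 1/28.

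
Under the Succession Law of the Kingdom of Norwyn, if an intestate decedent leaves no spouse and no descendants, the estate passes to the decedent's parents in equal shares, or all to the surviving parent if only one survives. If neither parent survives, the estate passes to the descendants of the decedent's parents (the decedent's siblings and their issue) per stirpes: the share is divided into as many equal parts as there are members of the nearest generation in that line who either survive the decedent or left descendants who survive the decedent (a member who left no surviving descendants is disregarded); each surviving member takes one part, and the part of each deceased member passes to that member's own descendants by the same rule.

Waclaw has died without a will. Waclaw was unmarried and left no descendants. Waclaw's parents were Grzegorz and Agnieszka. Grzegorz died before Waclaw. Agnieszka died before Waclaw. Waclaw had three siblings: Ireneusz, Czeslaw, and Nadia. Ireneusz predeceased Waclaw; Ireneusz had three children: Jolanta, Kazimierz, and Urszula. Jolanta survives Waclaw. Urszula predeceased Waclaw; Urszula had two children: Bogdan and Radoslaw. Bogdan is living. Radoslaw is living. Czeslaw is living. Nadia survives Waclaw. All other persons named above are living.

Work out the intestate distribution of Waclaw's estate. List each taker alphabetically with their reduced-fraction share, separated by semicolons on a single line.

Bogdan 1/18; Czeslaw 1/3; Jolanta 1/9; Kazimierz 1/9; Nadia 1/3; Radoslaw 1/18

Neither parent survives and there are no descendants, so the estate passes to Waclaw's siblings and their issue per stirpes.
The estate is divided into 3 equal shares of 1/3 among Ireneusz, Czeslaw, Nadia.
Ireneusz predeceased; the 1/3 allotted to Ireneusz's branch passes to Ireneusz's issue by representation.
The 1/3 is divided into 3 equal shares of 1/9 among Jolanta, Kazimierz, Urszula.
Jolanta is living and takes 1/9.
Kazimierz is living and takes 1/9.
Urszula predeceased; the 1/9 allotted to Urszula's branch passes to Urszula's issue by representation.
The 1/9 is divided into 2 equal shares of 1/18 among Bogdan, Radoslaw.
Bogdan is living and takes 1/18.
Radoslaw is living and takes 1/18.
Czeslaw is living and takes 1/3.
Nadia is living and takes 1/3.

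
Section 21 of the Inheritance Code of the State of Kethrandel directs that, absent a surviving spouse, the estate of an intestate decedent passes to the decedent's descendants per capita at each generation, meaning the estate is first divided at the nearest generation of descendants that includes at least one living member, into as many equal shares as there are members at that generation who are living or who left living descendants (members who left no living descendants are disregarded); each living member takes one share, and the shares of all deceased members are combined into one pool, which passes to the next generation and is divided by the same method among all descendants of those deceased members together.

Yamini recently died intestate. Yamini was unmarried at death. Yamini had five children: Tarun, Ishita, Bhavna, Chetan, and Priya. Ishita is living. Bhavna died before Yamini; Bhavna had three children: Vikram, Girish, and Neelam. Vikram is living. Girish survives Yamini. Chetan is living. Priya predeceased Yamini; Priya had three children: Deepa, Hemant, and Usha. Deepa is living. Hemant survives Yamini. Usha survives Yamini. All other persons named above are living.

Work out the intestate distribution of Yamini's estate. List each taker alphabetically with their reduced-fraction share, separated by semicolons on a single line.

Chetan 1/5; Deepa 1/15; Girish 1/15; Hemant 1/15; Ishita 1/5; Neelam 1/15; Tarun 1/5; Usha 1/15; Vikram 1/15

There is no surviving spouse, so the entire estate passes to Yamini's descendants per capita at each generation.
At generation 1 (Tarun, Ishita, Bhavna, Chetan, Priya) there are 5 shares of (1)/5 = 1/5 each.
Living: Tarun, Ishita, and Chetan — each takes 1/5.
Deceased: Bhavna and Priya. Their combined 2/5 is pooled and carried to generation 2.
At generation 2 (Vikram, Girish, Neelam, Deepa, Hemant, Usha) there are 6 shares of (2/5)/6 = 1/15 each.
Living: Vikram, Girish, Neelam, Deepa, Hemant, and Usha — each takes 1/15.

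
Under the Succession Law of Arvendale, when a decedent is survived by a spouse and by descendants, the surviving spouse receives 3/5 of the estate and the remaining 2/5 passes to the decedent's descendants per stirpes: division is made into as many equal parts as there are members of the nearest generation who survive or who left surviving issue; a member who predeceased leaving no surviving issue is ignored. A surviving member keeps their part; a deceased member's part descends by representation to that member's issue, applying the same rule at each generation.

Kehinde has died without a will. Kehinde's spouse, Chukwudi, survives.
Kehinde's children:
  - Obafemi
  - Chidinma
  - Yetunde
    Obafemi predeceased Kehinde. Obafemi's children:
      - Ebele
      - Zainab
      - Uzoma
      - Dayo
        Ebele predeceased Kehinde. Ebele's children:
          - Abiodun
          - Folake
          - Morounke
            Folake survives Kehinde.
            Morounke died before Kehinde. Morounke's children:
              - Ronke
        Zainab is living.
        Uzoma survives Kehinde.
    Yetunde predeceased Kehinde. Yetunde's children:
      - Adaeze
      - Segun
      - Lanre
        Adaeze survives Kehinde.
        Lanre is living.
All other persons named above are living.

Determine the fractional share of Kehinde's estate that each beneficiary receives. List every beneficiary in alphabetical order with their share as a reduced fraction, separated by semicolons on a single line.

Abiodun 1/90; Adaeze 2/45; Chidinma 2/15; Chukwudi 3/5; Dayo 1/30; Folake 1/90; Lanre 2/45; Ronke 1/90; Segun 2/45; Uzoma 1/30; Zainab 1/30

Chukwudi, as surviving spouse, takes 3/5.
The remaining 2/5 passes to Kehinde's descendants per stirpes.
The 2/5 is divided into 3 equal shares of 2/15 among Obafemi, Chidinma, Yetunde.
Obafemi predeceased; the 2/15 allotted to Obafemi's branch passes to Obafemi's issue by representation.
The 2/15 is divided into 4 equal shares of 1/30 among Ebele, Zainab, Uzoma, Dayo.
Ebele predeceased; the 1/30 allotted to Ebele's branch passes to Ebele's issue by representation.
The 1/30 is divided into 3 equal shares of 1/90 among Abiodun, Folake, Morounke.
Abiodun is living and takes 1/90.
Folake is living and takes 1/90.
Morounke predeceased; the 1/90 allotted to Morounke's branch passes to Morounke's issue by representation.
Ronke is the sole taker at this level and receives the full 1/90.
Zainab is living and takes 1/30.
Uzoma is living and takes 1/30.
Dayo is living and takes 1/30.
Chidinma is living and takes 2/15.
Yetunde predeceased; the 2/15 allotted to Yetunde's branch passes to Yetunde's issue by representation.
The 2/15 is divided into 3 equal shares of 2/45 among Adaeze, Segun, Lanre.
Adaeze is living and takes 2/45.
Segun is living and takes 2/45.
Lanre is living and takes 2/45.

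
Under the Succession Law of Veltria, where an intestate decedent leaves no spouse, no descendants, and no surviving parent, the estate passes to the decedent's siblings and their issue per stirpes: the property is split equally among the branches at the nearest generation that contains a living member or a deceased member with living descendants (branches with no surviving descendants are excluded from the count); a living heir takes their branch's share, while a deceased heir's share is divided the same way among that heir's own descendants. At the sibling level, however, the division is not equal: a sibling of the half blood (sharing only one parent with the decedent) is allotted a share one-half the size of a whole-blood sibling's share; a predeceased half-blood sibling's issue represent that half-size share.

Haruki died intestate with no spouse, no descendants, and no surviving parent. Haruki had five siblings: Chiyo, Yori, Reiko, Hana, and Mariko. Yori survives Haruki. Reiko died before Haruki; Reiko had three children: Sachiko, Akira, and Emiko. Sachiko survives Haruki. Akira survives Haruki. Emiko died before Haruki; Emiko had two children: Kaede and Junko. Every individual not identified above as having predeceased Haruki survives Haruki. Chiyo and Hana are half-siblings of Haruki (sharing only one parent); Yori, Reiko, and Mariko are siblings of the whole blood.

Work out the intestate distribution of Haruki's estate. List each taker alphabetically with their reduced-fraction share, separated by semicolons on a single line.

No spouse, descendants, or parent survives, so the estate passes to Haruki's siblings per stirpes.
Half-blood siblings count for one-half the weight of whole-blood siblings at the initial division.
Dividing 1 in proportion to weights (total weight 4): Chiyo (weight 1/2) → 1/8; Yori (weight 1) → 1/4; Reiko (weight 1) → 1/4; Hana (weight 1/2) → 1/8; Mariko (weight 1) → 1/4.
Chiyo is living and takes 1/8.
Yori is living and takes 1/4.
Reiko predeceased; the 1/4 allotted to Reiko's branch passes to Reiko's issue by representation.
The 1/4 is divided into 3 equal shares of 1/12 among Sachiko, Akira, Emiko.
Sachiko is living and takes 1/12.
Akira is living and takes 1/12.
Emiko predeceased; the 1/12 allotted to Emiko's branch passes to Emiko's issue by representation.
The 1/12 is divided into 2 equal shares of 1/24 among Kaede, Junko.
Kaede is living and takes 1/24.
Junko is living and takes 1/24.
Hana is living and takes 1/8.
Mariko is living and takes 1/4.

Akira 1/12; Chiyo 1/8; Hana 1/8; Junko 1/24; Kaede 1/24; Mariko 1/4; Sachiko 1/12; Yori 1/4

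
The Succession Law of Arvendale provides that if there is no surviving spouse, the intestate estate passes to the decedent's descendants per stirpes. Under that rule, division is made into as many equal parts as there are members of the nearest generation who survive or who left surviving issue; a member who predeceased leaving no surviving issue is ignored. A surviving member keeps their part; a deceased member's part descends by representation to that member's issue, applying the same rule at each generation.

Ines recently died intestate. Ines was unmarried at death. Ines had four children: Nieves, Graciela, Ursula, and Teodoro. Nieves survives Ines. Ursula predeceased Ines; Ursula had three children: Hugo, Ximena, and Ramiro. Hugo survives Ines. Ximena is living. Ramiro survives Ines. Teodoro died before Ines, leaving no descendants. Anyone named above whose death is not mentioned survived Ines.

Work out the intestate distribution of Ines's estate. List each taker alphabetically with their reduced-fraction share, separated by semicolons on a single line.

There is no surviving spouse, so the entire estate passes to Ines's descendants per stirpes.
Teodoro left no surviving issue, so that branch lapses and is disregarded.
The estate is divided into 3 equal shares of 1/3 among Nieves, Graciela, Ursula.
Nieves is living and takes 1/3.
Graciela is living and takes 1/3.
Ursula predeceased; the 1/3 allotted to Ursula's branch passes to Ursula's issue by representation.
The 1/3 is divided into 3 equal shares of 1/9 among Hugo, Ximena, Ramiro.
Hugo is living and takes 1/9.
Ximena is living and takes 1/9.
Ramiro is living and takes 1/9.

Graciela 1/3; Hugo 1/9; Nieves 1/3; Ramiro 1/9; Ximena 1/9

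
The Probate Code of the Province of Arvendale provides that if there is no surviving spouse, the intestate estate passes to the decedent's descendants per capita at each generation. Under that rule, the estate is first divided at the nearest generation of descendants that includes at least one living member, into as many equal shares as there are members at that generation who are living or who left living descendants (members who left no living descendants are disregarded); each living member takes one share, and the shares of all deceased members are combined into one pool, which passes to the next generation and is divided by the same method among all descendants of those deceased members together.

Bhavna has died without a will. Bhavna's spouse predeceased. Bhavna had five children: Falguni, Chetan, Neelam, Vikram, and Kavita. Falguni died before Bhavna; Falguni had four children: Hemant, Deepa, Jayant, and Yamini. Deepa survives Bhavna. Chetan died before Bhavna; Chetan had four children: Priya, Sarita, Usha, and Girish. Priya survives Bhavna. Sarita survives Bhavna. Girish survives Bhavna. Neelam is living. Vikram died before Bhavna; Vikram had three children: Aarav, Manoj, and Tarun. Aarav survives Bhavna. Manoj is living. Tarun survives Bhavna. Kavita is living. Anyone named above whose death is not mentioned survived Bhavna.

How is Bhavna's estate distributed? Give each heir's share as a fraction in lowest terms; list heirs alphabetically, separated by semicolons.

There is no surviving spouse, so the entire estate passes to Bhavna's descendants per capita at each generation.
At generation 1 (Falguni, Chetan, Neelam, Vikram, Kavita) there are 5 shares of (1)/5 = 1/5 each.
Living: Neelam and Kavita — each takes 1/5.
Deceased: Falguni, Chetan, and Vikram. Their combined 3/5 is pooled and carried to generation 2.
At generation 2 (Hemant, Deepa, Jayant, Yamini, Priya, Sarita, Usha, Girish, Aarav, Manoj, Tarun) there are 11 shares of (3/5)/11 = 3/55 each.
Living: Hemant, Deepa, Jayant, Yamini, Priya, Sarita, Usha, Girish, Aarav, Manoj, and Tarun — each takes 3/55.

Aarav 3/55; Deepa 3/55; Girish 3/55; Hemant 3/55; Jayant 3/55; Kavita 1/5; Manoj 3/55; Neelam 1/5; Priya 3/55; Sarita 3/55; Tarun 3/55; Usha 3/55; Yamini 3/55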